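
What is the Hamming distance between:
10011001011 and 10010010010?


XOR: 00001011001
Count of 1s: 4

4


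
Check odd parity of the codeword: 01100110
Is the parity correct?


Number of 1s: 4

No, parity error (4 ones)


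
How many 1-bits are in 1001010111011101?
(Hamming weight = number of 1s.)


Counting 1s in 1001010111011101

10


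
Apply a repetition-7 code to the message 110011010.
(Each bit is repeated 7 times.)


Each bit -> 7 copies

111111111111110000000000000011111111111111000000011111110000000


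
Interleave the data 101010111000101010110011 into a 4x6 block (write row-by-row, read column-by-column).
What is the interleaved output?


Matrix:
  101010
  111000
  101010
  110011
Read columns: 111101011110000010110001

111101011110000010110001


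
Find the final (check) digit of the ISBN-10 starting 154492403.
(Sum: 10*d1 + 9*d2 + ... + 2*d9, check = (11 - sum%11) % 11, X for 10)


Weighted sum: 201
201 mod 11 = 3

Check digit: 8


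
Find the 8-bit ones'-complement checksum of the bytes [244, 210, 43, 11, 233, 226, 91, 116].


Sum = 1174 mod 256 = 150
Complement = 105

105


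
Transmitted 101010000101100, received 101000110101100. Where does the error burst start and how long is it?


XOR: 000010110000000

Burst at position 4, length 4


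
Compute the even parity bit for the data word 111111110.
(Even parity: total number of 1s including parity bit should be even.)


Number of 1s in data: 8
Parity bit: 0

0


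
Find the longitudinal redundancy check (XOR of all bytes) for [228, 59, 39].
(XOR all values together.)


XOR chain: 228 ^ 59 ^ 39 = 248

248


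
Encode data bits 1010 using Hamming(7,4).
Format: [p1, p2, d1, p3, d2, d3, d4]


Parity bits: p1=1, p2=0, p3=1

1011010


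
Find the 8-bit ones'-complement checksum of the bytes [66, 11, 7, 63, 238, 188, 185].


Sum = 758 mod 256 = 246
Complement = 9

9


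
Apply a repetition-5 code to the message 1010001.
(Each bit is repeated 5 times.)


Each bit -> 5 copies

11111000001111100000000000000011111


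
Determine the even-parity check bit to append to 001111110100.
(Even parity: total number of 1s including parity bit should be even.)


Number of 1s in data: 7
Parity bit: 1

1


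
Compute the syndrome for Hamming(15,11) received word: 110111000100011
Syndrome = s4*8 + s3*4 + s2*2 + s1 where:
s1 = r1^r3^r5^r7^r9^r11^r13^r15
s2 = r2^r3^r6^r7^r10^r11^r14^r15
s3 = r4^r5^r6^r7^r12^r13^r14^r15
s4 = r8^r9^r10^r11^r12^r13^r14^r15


s1=1, s2=1, s3=1, s4=1

Syndrome = 15 (error at position 15)


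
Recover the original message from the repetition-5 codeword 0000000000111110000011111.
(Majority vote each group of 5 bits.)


Groups: 00000, 00000, 11111, 00000, 11111
Majority votes: 00101

00101


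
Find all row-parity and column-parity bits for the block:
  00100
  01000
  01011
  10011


Row parities: 1111
Column parities: 10100

Row P: 1111, Col P: 10100, Corner: 0


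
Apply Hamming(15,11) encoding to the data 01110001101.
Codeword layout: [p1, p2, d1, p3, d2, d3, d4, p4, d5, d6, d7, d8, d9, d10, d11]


Parity bits: p1=0, p2=1, p3=0, p4=1

010011110001101


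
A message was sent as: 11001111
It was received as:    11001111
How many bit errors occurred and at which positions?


XOR: 00000000

0 errors (received matches sent)


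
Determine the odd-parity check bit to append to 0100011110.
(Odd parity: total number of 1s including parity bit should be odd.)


Number of 1s in data: 5
Parity bit: 0

0


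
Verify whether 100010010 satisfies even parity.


Number of 1s: 3

No, parity error (3 ones)


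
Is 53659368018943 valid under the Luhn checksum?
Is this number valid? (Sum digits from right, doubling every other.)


Luhn sum = 63
63 mod 10 = 3

Invalid (Luhn sum mod 10 = 3)


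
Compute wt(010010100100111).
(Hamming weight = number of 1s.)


Counting 1s in 010010100100111

7


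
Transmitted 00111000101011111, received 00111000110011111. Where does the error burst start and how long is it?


XOR: 00000000011000000

Burst at position 9, length 2


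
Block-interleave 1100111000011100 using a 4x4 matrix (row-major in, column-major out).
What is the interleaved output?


Matrix:
  1100
  1110
  0001
  1100
Read columns: 1101110101000010

1101110101000010


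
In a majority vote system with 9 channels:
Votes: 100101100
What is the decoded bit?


Ones: 4 out of 9
Threshold: 5

0 (4/9 voted 1)


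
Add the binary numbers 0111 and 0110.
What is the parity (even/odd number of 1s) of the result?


0111 = 7
0110 = 6
Sum = 13 = 1101
1s count = 3

odd parity (3 ones in 1101)


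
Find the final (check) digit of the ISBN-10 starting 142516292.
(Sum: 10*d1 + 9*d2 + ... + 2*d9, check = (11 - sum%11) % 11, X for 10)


Weighted sum: 172
172 mod 11 = 7

Check digit: 4


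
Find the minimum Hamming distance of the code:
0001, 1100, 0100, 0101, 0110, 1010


Comparing all pairs, minimum distance: 1
Can detect 0 errors, correct 0 errors

1


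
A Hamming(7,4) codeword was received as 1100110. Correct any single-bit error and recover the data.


Syndrome = 0: no error detected

Data: 0110 (no errors)


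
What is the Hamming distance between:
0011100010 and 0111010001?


XOR: 0100110011
Count of 1s: 5

5


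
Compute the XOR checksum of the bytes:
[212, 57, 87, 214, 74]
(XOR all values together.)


XOR chain: 212 ^ 57 ^ 87 ^ 214 ^ 74 = 38

38


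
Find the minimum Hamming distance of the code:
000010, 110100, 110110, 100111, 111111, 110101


Comparing all pairs, minimum distance: 1
Can detect 0 errors, correct 0 errors

1


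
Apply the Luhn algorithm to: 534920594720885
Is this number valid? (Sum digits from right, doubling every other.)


Luhn sum = 71
71 mod 10 = 1

Invalid (Luhn sum mod 10 = 1)


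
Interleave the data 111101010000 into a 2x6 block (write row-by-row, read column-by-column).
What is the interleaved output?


Matrix:
  111101
  010000
Read columns: 101110100010

101110100010


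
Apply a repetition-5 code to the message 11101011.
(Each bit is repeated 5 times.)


Each bit -> 5 copies

1111111111111110000011111000001111111111


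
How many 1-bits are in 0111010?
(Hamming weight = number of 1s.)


Counting 1s in 0111010

4


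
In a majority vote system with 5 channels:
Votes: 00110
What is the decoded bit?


Ones: 2 out of 5
Threshold: 3

0 (2/5 voted 1)


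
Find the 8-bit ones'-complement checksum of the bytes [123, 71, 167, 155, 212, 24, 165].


Sum = 917 mod 256 = 149
Complement = 106

106


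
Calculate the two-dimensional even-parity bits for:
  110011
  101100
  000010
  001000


Row parities: 0111
Column parities: 010101

Row P: 0111, Col P: 010101, Corner: 1


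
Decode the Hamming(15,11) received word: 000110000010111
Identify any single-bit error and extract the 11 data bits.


Syndrome = 6: error at position 6

Data: 01100010111 (corrected bit 6)


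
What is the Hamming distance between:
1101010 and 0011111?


XOR: 1110101
Count of 1s: 5

5


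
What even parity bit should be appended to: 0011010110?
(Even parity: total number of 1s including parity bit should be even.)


Number of 1s in data: 5
Parity bit: 1

1


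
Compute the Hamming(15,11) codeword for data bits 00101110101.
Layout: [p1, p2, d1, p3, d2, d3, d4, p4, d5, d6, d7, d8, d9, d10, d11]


Parity bits: p1=0, p2=0, p3=1, p4=1

000101011110101


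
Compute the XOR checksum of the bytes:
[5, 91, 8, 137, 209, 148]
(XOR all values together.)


XOR chain: 5 ^ 91 ^ 8 ^ 137 ^ 209 ^ 148 = 154

154


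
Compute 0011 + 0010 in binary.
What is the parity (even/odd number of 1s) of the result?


0011 = 3
0010 = 2
Sum = 5 = 101
1s count = 2

even parity (2 ones in 101)


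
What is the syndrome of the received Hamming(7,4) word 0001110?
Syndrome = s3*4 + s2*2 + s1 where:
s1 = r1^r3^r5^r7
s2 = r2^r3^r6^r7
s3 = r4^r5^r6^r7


s1=1, s2=1, s3=1

Syndrome = 7 (error at position 7)


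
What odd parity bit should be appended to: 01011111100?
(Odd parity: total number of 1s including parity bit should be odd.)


Number of 1s in data: 7
Parity bit: 0

0


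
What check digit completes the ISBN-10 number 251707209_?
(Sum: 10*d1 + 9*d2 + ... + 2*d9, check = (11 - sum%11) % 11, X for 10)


Weighted sum: 183
183 mod 11 = 7

Check digit: 4


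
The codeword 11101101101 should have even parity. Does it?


Number of 1s: 8

Yes, parity is correct (8 ones)


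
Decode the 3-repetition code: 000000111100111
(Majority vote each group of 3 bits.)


Groups: 000, 000, 111, 100, 111
Majority votes: 00101

00101


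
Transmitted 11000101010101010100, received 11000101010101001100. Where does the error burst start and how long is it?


XOR: 00000000000000011000

Burst at position 15, length 2


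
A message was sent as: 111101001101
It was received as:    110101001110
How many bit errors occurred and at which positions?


XOR: 001000000011

3 error(s) at position(s): 2, 10, 11


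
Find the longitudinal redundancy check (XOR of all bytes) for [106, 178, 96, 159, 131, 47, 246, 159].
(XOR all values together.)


XOR chain: 106 ^ 178 ^ 96 ^ 159 ^ 131 ^ 47 ^ 246 ^ 159 = 226

226


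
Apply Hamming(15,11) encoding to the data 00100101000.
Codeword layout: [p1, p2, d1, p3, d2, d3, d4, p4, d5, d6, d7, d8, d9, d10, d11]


Parity bits: p1=0, p2=0, p3=0, p4=0

000001000101000


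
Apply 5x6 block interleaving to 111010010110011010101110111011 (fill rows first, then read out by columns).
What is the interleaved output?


Matrix:
  111010
  010110
  011010
  101110
  111011
Read columns: 100111110110111010101111100001

100111110110111010101111100001


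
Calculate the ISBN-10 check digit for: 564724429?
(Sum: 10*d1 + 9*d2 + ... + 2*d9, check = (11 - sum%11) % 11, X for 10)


Weighted sum: 257
257 mod 11 = 4

Check digit: 7


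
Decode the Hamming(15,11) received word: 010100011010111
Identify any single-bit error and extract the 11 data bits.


Syndrome = 0: no error detected

Data: 00001010111 (no errors)


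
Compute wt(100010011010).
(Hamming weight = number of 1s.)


Counting 1s in 100010011010

5


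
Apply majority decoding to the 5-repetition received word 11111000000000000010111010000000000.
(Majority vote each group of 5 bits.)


Groups: 11111, 00000, 00000, 00010, 11101, 00000, 00000
Majority votes: 1000100

1000100


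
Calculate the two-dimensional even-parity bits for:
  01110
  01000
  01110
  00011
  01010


Row parities: 11100
Column parities: 00001

Row P: 11100, Col P: 00001, Corner: 1


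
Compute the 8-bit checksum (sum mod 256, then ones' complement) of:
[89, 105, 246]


Sum = 440 mod 256 = 184
Complement = 71

71


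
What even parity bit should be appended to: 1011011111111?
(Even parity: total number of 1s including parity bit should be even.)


Number of 1s in data: 11
Parity bit: 1

1


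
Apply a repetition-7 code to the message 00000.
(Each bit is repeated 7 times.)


Each bit -> 7 copies

00000000000000000000000000000000000


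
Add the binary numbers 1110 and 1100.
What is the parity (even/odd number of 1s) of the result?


1110 = 14
1100 = 12
Sum = 26 = 11010
1s count = 3

odd parity (3 ones in 11010)


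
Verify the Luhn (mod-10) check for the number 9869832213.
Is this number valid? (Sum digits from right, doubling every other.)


Luhn sum = 50
50 mod 10 = 0

Valid (Luhn sum mod 10 = 0)


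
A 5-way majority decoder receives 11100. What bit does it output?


Ones: 3 out of 5
Threshold: 3

1 (3/5 voted 1)


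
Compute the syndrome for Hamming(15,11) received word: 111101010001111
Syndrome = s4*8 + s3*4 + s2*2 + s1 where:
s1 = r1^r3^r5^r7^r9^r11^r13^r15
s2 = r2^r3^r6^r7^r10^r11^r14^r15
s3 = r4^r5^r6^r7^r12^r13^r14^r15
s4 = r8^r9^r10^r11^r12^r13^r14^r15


s1=0, s2=1, s3=0, s4=1

Syndrome = 10 (error at position 10)


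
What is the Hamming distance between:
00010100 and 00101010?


XOR: 00111110
Count of 1s: 5

5


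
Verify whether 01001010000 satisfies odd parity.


Number of 1s: 3

Yes, parity is correct (3 ones)


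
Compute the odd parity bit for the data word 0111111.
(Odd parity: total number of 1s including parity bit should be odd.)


Number of 1s in data: 6
Parity bit: 1

1


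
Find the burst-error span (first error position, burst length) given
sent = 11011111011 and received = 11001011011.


XOR: 00010100000

Burst at position 3, length 3


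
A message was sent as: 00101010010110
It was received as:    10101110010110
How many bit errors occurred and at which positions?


XOR: 10000100000000

2 error(s) at position(s): 0, 5


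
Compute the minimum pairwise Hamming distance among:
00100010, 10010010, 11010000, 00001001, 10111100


Comparing all pairs, minimum distance: 2
Can detect 1 errors, correct 0 errors

2


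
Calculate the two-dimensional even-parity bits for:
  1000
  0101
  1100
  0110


Row parities: 1000
Column parities: 0111

Row P: 1000, Col P: 0111, Corner: 1


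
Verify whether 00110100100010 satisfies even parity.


Number of 1s: 5

No, parity error (5 ones)


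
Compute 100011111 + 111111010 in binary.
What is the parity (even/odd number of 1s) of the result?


100011111 = 287
111111010 = 506
Sum = 793 = 1100011001
1s count = 5

odd parity (5 ones in 1100011001)


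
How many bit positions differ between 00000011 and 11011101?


XOR: 11011110
Count of 1s: 6

6


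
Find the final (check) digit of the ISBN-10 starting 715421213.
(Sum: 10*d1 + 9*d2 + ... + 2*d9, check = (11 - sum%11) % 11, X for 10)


Weighted sum: 181
181 mod 11 = 5

Check digit: 6


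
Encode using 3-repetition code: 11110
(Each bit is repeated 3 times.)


Each bit -> 3 copies

111111111111000


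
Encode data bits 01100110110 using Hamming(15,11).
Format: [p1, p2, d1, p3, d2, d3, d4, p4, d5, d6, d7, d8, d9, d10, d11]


Parity bits: p1=1, p2=0, p3=0, p4=0

100011000110110


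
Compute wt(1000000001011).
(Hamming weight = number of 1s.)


Counting 1s in 1000000001011

4


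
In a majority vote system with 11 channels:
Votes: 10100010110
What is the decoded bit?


Ones: 5 out of 11
Threshold: 6

0 (5/11 voted 1)


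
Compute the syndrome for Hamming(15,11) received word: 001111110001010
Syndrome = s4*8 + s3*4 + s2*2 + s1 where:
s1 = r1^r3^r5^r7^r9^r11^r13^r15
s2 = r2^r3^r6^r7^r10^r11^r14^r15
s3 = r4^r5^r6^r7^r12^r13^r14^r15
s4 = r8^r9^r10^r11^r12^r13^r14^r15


s1=1, s2=0, s3=0, s4=1

Syndrome = 9 (error at position 9)


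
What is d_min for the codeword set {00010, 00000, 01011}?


Comparing all pairs, minimum distance: 1
Can detect 0 errors, correct 0 errors

1


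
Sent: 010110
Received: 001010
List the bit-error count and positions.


XOR: 011100

3 error(s) at position(s): 1, 2, 3


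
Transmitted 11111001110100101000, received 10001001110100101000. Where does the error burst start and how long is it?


XOR: 01110000000000000000

Burst at position 1, length 3


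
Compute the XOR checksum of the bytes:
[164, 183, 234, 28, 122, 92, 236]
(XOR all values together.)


XOR chain: 164 ^ 183 ^ 234 ^ 28 ^ 122 ^ 92 ^ 236 = 47

47


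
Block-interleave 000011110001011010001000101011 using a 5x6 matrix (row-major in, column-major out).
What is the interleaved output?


Matrix:
  000011
  110001
  011010
  001000
  101011
Read columns: 010010110000111000001010111001

010010110000111000001010111001


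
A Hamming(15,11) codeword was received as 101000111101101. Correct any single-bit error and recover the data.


Syndrome = 0: no error detected

Data: 10011101101 (no errors)


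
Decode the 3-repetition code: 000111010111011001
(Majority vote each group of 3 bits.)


Groups: 000, 111, 010, 111, 011, 001
Majority votes: 010110

010110


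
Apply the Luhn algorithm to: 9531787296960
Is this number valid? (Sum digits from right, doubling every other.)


Luhn sum = 64
64 mod 10 = 4

Invalid (Luhn sum mod 10 = 4)


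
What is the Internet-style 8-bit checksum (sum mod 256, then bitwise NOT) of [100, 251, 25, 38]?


Sum = 414 mod 256 = 158
Complement = 97

97


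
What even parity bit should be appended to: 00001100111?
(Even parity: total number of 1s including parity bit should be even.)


Number of 1s in data: 5
Parity bit: 1

1


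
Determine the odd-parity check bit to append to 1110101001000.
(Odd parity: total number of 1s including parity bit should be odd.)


Number of 1s in data: 6
Parity bit: 1

1


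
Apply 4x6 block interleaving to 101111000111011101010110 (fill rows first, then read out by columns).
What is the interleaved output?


Matrix:
  101111
  000111
  011101
  010110
Read columns: 100000111010111111011110

100000111010111111011110


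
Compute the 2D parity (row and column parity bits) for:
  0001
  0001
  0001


Row parities: 111
Column parities: 0001

Row P: 111, Col P: 0001, Corner: 1


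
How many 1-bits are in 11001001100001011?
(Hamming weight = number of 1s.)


Counting 1s in 11001001100001011

8


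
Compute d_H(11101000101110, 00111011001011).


XOR: 11010011100101
Count of 1s: 8

8


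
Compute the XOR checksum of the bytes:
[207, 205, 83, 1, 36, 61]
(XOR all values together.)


XOR chain: 207 ^ 205 ^ 83 ^ 1 ^ 36 ^ 61 = 73

73


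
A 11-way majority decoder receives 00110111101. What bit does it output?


Ones: 7 out of 11
Threshold: 6

1 (7/11 voted 1)


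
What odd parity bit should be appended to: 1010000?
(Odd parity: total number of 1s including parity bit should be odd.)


Number of 1s in data: 2
Parity bit: 1

1


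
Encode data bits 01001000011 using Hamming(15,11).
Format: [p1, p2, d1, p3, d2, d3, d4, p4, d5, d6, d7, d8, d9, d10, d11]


Parity bits: p1=1, p2=0, p3=1, p4=1

100110011000011


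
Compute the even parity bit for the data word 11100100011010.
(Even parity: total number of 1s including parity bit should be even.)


Number of 1s in data: 7
Parity bit: 1

1


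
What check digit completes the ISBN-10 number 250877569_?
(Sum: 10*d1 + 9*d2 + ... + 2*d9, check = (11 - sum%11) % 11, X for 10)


Weighted sum: 254
254 mod 11 = 1

Check digit: X


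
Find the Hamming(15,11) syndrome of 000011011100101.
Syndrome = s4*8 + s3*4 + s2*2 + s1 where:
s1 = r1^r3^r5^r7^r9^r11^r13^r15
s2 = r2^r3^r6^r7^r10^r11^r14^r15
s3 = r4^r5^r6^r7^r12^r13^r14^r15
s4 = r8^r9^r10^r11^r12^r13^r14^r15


s1=0, s2=1, s3=0, s4=1

Syndrome = 10 (error at position 10)


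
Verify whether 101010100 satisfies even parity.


Number of 1s: 4

Yes, parity is correct (4 ones)


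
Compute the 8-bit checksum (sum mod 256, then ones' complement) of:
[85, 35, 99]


Sum = 219 mod 256 = 219
Complement = 36

36


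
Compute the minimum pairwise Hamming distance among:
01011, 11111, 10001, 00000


Comparing all pairs, minimum distance: 2
Can detect 1 errors, correct 0 errors

2


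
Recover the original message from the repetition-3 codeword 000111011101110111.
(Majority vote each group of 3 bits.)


Groups: 000, 111, 011, 101, 110, 111
Majority votes: 011111

011111


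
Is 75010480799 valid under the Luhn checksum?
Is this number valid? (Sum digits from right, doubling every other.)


Luhn sum = 51
51 mod 10 = 1

Invalid (Luhn sum mod 10 = 1)


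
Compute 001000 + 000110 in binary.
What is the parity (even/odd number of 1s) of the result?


001000 = 8
000110 = 6
Sum = 14 = 1110
1s count = 3

odd parity (3 ones in 1110)


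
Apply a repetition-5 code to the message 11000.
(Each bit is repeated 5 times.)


Each bit -> 5 copies

1111111111000000000000000


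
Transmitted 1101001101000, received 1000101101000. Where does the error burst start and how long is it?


XOR: 0101100000000

Burst at position 1, length 4


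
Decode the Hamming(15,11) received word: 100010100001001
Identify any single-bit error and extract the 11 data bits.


Syndrome = 0: no error detected

Data: 01010001001 (no errors)


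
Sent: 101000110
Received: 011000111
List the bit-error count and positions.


XOR: 110000001

3 error(s) at position(s): 0, 1, 8


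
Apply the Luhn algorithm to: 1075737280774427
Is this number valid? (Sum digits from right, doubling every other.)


Luhn sum = 69
69 mod 10 = 9

Invalid (Luhn sum mod 10 = 9)


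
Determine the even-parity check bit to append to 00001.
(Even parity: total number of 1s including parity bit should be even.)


Number of 1s in data: 1
Parity bit: 1

1


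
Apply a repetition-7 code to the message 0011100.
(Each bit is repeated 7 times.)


Each bit -> 7 copies

0000000000000011111111111111111111100000000000000


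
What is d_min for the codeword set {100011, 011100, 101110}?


Comparing all pairs, minimum distance: 3
Can detect 2 errors, correct 1 errors

3


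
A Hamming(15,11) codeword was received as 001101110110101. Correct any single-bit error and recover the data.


Syndrome = 13: error at position 13

Data: 10110110001 (corrected bit 13)


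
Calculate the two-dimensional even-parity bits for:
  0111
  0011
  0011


Row parities: 100
Column parities: 0111

Row P: 100, Col P: 0111, Corner: 1


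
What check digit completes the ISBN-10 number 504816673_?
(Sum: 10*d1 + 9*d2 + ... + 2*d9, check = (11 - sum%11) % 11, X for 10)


Weighted sum: 225
225 mod 11 = 5

Check digit: 6


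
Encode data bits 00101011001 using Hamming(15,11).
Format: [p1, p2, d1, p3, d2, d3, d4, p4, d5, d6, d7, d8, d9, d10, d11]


Parity bits: p1=1, p2=1, p3=1, p4=0

110101001011001


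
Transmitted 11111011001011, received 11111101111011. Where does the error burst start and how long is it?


XOR: 00000110110000

Burst at position 5, length 5


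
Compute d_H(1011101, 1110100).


XOR: 0101001
Count of 1s: 3

3


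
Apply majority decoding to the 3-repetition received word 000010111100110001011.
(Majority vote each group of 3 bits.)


Groups: 000, 010, 111, 100, 110, 001, 011
Majority votes: 0010101

0010101


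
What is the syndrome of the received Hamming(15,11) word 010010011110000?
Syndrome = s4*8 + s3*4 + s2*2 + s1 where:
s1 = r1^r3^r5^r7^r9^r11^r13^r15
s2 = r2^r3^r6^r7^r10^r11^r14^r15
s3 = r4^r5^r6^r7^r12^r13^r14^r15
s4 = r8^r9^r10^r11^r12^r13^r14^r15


s1=1, s2=1, s3=1, s4=0

Syndrome = 7 (error at position 7)


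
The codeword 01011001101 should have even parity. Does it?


Number of 1s: 6

Yes, parity is correct (6 ones)


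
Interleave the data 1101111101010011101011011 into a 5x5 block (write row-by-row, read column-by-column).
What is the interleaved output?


Matrix:
  11011
  11101
  01001
  11010
  11011
Read columns: 1101111111010001001111101

1101111111010001001111101


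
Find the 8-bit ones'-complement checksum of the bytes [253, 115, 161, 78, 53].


Sum = 660 mod 256 = 148
Complement = 107

107


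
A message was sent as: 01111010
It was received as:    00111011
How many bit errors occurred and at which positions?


XOR: 01000001

2 error(s) at position(s): 1, 7


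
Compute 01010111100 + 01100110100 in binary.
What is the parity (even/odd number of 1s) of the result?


01010111100 = 700
01100110100 = 820
Sum = 1520 = 10111110000
1s count = 6

even parity (6 ones in 10111110000)


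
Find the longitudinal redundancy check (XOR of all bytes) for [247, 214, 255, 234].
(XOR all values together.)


XOR chain: 247 ^ 214 ^ 255 ^ 234 = 52

52


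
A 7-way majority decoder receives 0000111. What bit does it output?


Ones: 3 out of 7
Threshold: 4

0 (3/7 voted 1)


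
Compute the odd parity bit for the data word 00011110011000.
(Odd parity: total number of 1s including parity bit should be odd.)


Number of 1s in data: 6
Parity bit: 1

1


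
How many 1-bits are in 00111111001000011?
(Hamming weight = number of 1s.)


Counting 1s in 00111111001000011

9


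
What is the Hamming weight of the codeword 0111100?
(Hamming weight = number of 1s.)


Counting 1s in 0111100

4


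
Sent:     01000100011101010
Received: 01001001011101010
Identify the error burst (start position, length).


XOR: 00001101000000000

Burst at position 4, length 4


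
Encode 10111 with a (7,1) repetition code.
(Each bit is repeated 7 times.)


Each bit -> 7 copies

11111110000000111111111111111111111


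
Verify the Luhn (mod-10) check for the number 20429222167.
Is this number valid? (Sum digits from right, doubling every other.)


Luhn sum = 40
40 mod 10 = 0

Valid (Luhn sum mod 10 = 0)


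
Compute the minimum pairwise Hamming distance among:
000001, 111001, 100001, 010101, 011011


Comparing all pairs, minimum distance: 1
Can detect 0 errors, correct 0 errors

1


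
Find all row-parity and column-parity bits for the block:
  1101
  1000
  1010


Row parities: 110
Column parities: 1111

Row P: 110, Col P: 1111, Corner: 0


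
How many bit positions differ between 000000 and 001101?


XOR: 001101
Count of 1s: 3

3


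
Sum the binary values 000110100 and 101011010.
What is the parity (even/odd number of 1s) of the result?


000110100 = 52
101011010 = 346
Sum = 398 = 110001110
1s count = 5

odd parity (5 ones in 110001110)


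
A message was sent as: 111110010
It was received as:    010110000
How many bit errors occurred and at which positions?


XOR: 101000010

3 error(s) at position(s): 0, 2, 7


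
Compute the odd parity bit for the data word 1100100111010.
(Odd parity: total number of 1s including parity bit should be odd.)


Number of 1s in data: 7
Parity bit: 0

0


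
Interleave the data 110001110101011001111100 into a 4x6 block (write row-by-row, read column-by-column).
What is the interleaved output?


Matrix:
  110001
  110101
  011001
  111100
Read columns: 110111110011010100001110

110111110011010100001110


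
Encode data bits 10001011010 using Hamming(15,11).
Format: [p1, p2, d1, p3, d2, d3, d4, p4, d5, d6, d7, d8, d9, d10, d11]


Parity bits: p1=1, p2=1, p3=0, p4=0

111000001011010


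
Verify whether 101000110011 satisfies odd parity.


Number of 1s: 6

No, parity error (6 ones)


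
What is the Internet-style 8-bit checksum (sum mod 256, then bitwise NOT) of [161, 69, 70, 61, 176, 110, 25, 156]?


Sum = 828 mod 256 = 60
Complement = 195

195


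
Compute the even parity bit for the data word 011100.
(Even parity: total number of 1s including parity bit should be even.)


Number of 1s in data: 3
Parity bit: 1

1


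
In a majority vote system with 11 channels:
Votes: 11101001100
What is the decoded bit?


Ones: 6 out of 11
Threshold: 6

1 (6/11 voted 1)


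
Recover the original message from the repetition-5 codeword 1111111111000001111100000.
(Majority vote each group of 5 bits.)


Groups: 11111, 11111, 00000, 11111, 00000
Majority votes: 11010

11010


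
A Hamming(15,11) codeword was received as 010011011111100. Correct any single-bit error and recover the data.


Syndrome = 0: no error detected

Data: 01101111100 (no errors)


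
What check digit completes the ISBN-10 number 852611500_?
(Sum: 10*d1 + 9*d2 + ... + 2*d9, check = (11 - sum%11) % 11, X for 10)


Weighted sum: 214
214 mod 11 = 5

Check digit: 6


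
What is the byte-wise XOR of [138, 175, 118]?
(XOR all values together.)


XOR chain: 138 ^ 175 ^ 118 = 83

83


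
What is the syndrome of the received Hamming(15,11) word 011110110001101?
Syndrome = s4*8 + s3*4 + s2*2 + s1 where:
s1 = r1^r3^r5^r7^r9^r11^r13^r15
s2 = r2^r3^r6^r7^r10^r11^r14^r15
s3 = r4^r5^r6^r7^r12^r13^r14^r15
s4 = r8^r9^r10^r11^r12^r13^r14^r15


s1=1, s2=0, s3=0, s4=0

Syndrome = 1 (error at position 1)


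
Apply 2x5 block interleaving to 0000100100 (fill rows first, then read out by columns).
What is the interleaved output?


Matrix:
  00001
  00100
Read columns: 0000010010

0000010010


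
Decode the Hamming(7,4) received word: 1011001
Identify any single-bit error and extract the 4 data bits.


Syndrome = 1: error at position 1

Data: 1001 (corrected bit 1)


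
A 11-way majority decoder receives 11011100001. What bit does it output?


Ones: 6 out of 11
Threshold: 6

1 (6/11 voted 1)


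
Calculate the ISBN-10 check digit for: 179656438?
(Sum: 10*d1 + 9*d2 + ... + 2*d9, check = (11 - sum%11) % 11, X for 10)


Weighted sum: 288
288 mod 11 = 2

Check digit: 9


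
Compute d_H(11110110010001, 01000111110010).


XOR: 10110001100011
Count of 1s: 7

7


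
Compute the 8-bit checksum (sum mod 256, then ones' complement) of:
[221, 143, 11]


Sum = 375 mod 256 = 119
Complement = 136

136


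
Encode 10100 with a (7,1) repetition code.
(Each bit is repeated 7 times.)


Each bit -> 7 copies

11111110000000111111100000000000000


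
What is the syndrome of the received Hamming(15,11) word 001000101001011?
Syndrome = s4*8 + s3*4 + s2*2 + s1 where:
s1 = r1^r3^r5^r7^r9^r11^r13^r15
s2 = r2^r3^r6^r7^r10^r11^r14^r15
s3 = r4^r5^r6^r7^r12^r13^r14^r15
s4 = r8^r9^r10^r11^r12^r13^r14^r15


s1=0, s2=0, s3=0, s4=0

Syndrome = 0 (no error)


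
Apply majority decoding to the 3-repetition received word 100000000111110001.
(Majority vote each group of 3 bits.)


Groups: 100, 000, 000, 111, 110, 001
Majority votes: 000110

000110


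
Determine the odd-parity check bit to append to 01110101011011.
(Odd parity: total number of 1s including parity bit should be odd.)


Number of 1s in data: 9
Parity bit: 0

0


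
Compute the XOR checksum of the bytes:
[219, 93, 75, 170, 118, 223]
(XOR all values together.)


XOR chain: 219 ^ 93 ^ 75 ^ 170 ^ 118 ^ 223 = 206

206


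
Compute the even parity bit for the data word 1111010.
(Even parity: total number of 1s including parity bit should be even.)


Number of 1s in data: 5
Parity bit: 1

1


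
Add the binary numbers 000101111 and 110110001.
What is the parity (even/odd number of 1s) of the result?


000101111 = 47
110110001 = 433
Sum = 480 = 111100000
1s count = 4

even parity (4 ones in 111100000)


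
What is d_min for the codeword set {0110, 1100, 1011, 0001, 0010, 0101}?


Comparing all pairs, minimum distance: 1
Can detect 0 errors, correct 0 errors

1


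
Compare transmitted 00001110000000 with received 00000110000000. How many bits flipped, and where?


XOR: 00001000000000

1 error(s) at position(s): 4


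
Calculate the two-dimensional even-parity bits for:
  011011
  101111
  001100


Row parities: 010
Column parities: 111000

Row P: 010, Col P: 111000, Corner: 1


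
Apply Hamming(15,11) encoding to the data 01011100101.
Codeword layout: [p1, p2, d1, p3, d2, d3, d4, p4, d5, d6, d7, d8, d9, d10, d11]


Parity bits: p1=1, p2=1, p3=0, p4=0

110010101100101


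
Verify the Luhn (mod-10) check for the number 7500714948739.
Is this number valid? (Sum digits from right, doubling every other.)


Luhn sum = 63
63 mod 10 = 3

Invalid (Luhn sum mod 10 = 3)


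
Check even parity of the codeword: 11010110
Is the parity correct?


Number of 1s: 5

No, parity error (5 ones)


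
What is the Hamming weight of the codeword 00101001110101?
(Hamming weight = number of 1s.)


Counting 1s in 00101001110101

7


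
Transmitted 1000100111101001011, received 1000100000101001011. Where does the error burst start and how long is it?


XOR: 0000000111000000000

Burst at position 7, length 3


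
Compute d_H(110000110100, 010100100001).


XOR: 100100010101
Count of 1s: 5

5


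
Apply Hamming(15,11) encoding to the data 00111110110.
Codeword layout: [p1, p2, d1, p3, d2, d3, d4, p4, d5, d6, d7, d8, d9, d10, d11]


Parity bits: p1=0, p2=1, p3=0, p4=1

010001111110110


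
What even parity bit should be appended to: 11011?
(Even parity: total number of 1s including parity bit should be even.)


Number of 1s in data: 4
Parity bit: 0

0


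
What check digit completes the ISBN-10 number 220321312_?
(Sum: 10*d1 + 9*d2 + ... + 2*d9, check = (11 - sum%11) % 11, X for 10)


Weighted sum: 95
95 mod 11 = 7

Check digit: 4


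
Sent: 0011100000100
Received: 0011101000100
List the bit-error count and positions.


XOR: 0000001000000

1 error(s) at position(s): 6


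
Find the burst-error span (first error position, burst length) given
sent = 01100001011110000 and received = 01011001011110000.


XOR: 00111000000000000

Burst at position 2, length 3


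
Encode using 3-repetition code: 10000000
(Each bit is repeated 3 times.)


Each bit -> 3 copies

111000000000000000000000


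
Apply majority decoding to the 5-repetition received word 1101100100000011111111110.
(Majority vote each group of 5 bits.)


Groups: 11011, 00100, 00001, 11111, 11110
Majority votes: 10011

10011


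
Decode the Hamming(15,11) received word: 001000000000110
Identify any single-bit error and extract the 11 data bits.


Syndrome = 0: no error detected

Data: 10000000110 (no errors)


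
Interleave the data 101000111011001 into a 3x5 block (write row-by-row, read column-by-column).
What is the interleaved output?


Matrix:
  10100
  01110
  11001
Read columns: 101011110010001

101011110010001


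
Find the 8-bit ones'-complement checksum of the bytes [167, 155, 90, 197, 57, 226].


Sum = 892 mod 256 = 124
Complement = 131

131


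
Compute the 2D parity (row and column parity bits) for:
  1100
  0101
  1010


Row parities: 000
Column parities: 0011

Row P: 000, Col P: 0011, Corner: 0


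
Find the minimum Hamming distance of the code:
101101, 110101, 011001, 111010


Comparing all pairs, minimum distance: 2
Can detect 1 errors, correct 0 errors

2


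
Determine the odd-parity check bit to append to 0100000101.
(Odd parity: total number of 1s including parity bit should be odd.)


Number of 1s in data: 3
Parity bit: 0

0


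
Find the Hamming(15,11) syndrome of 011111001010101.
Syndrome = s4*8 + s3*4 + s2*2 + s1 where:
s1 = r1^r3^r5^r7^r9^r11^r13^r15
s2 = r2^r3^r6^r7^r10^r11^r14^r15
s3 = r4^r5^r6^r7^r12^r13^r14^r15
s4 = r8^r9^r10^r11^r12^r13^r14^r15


s1=0, s2=1, s3=1, s4=0

Syndrome = 6 (error at position 6)


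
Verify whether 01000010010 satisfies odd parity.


Number of 1s: 3

Yes, parity is correct (3 ones)


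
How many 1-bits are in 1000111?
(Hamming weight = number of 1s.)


Counting 1s in 1000111

4


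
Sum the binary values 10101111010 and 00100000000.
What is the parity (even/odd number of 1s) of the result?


10101111010 = 1402
00100000000 = 256
Sum = 1658 = 11001111010
1s count = 7

odd parity (7 ones in 11001111010)


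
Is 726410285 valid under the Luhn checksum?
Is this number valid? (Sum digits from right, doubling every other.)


Luhn sum = 40
40 mod 10 = 0

Valid (Luhn sum mod 10 = 0)


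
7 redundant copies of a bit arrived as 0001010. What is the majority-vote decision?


Ones: 2 out of 7
Threshold: 4

0 (2/7 voted 1)


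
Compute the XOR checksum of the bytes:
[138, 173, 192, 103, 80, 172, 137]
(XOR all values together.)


XOR chain: 138 ^ 173 ^ 192 ^ 103 ^ 80 ^ 172 ^ 137 = 245

245


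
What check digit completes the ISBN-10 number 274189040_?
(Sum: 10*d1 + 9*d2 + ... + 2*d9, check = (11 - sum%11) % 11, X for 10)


Weighted sum: 227
227 mod 11 = 7

Check digit: 4


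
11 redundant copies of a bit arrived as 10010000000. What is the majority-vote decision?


Ones: 2 out of 11
Threshold: 6

0 (2/11 voted 1)


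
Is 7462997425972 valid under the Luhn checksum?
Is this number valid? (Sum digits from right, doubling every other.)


Luhn sum = 77
77 mod 10 = 7

Invalid (Luhn sum mod 10 = 7)


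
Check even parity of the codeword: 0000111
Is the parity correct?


Number of 1s: 3

No, parity error (3 ones)


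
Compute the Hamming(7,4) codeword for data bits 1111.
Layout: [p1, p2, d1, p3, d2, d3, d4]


Parity bits: p1=1, p2=1, p3=1

1111111


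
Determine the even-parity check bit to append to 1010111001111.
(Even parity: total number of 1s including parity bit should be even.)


Number of 1s in data: 9
Parity bit: 1

1


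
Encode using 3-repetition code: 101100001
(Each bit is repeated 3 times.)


Each bit -> 3 copies

111000111111000000000000111


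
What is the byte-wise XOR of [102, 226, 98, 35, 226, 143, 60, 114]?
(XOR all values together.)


XOR chain: 102 ^ 226 ^ 98 ^ 35 ^ 226 ^ 143 ^ 60 ^ 114 = 230

230


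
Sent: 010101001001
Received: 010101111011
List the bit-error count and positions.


XOR: 000000110010

3 error(s) at position(s): 6, 7, 10


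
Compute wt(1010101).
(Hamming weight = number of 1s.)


Counting 1s in 1010101

4


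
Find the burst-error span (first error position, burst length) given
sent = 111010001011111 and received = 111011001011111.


XOR: 000001000000000

Burst at position 5, length 1


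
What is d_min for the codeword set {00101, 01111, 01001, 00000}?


Comparing all pairs, minimum distance: 2
Can detect 1 errors, correct 0 errors

2


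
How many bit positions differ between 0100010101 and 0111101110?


XOR: 0011111011
Count of 1s: 7

7


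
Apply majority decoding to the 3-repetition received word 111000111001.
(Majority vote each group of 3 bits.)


Groups: 111, 000, 111, 001
Majority votes: 1010

1010


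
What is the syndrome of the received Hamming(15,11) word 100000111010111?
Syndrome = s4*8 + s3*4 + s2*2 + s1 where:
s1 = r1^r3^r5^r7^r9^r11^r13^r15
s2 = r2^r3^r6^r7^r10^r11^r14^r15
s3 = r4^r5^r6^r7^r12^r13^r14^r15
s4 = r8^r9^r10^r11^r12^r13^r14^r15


s1=0, s2=0, s3=0, s4=0

Syndrome = 0 (no error)


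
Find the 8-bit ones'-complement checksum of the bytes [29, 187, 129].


Sum = 345 mod 256 = 89
Complement = 166

166


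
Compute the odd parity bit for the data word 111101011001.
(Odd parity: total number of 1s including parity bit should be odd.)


Number of 1s in data: 8
Parity bit: 1

1


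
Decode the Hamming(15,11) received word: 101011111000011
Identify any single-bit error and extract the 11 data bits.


Syndrome = 6: error at position 6

Data: 11011000011 (corrected bit 6)


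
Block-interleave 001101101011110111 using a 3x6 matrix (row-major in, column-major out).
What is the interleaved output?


Matrix:
  001101
  101011
  110111
Read columns: 011001110101011111

011001110101011111


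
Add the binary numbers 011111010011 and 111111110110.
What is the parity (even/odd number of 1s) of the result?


011111010011 = 2003
111111110110 = 4086
Sum = 6089 = 1011111001001
1s count = 8

even parity (8 ones in 1011111001001)


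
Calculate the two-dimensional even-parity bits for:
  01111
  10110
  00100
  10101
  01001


Row parities: 01110
Column parities: 00001

Row P: 01110, Col P: 00001, Corner: 1


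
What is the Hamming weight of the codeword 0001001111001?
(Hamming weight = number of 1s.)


Counting 1s in 0001001111001

6


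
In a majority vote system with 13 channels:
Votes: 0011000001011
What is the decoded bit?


Ones: 5 out of 13
Threshold: 7

0 (5/13 voted 1)


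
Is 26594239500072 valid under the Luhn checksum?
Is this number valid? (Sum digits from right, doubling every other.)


Luhn sum = 53
53 mod 10 = 3

Invalid (Luhn sum mod 10 = 3)


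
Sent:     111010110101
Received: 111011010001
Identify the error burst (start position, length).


XOR: 000001100100

Burst at position 5, length 5


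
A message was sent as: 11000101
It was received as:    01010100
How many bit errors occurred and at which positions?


XOR: 10010001

3 error(s) at position(s): 0, 3, 7
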